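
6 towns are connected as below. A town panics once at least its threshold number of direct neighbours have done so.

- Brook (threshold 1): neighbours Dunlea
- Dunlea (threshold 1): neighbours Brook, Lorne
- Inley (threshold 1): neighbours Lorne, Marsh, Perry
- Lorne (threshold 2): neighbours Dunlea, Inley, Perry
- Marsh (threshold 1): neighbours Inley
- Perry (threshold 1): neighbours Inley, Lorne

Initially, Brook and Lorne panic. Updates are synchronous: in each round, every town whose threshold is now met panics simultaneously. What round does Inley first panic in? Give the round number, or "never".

2

Round 1 — Brook, Lorne panic (initial).
Round 2 — checking thresholds:
  Dunlea: 2 of 2 neighbours ≥ 1, panics.
  Inley: 1 of 3 neighbours ≥ 1, panics.
  Perry: 1 of 2 neighbours ≥ 1, panics.
Round 3 — checking thresholds:
  Marsh: 1 of 1 neighbours ≥ 1, panics.
Round 4 — no new panics; cascade stops.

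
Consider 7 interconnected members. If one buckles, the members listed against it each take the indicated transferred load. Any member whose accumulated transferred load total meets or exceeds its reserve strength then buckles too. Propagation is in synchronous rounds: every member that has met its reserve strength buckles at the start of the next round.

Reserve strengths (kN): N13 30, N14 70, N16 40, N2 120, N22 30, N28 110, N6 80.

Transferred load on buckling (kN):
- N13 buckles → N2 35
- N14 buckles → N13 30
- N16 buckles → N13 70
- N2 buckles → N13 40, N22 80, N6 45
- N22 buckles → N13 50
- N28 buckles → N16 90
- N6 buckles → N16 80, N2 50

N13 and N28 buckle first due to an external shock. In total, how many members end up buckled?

Round 1 — N13, N28 buckle (initial).
  N16: +90 → 90 ≥ 40
  N2: +35 → 35 < 120
Round 2 — N16 buckles.
No further bucklings.

3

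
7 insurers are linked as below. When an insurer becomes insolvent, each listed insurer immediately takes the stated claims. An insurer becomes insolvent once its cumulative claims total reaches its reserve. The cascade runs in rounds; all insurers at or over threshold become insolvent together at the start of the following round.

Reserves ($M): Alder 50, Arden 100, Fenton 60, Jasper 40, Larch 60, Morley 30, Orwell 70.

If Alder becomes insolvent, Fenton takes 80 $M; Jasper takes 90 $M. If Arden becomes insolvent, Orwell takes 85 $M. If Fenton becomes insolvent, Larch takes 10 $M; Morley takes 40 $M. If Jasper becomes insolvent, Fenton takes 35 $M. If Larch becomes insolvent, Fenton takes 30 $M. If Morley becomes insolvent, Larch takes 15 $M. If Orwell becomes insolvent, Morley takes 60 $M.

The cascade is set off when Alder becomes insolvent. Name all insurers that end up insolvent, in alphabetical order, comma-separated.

Round 1 — Alder becomes insolvent (initial).
  Fenton: +80 → 80 ≥ 60
  Jasper: +90 → 90 ≥ 40
Round 2 — Fenton, Jasper become insolvent.
  Larch: +10 → 10 < 60
  Morley: +40 → 40 ≥ 30
Round 3 — Morley becomes insolvent.
  Larch: +15 → 25 < 60
No further insolvencies.

Alder, Fenton, Jasper, Morley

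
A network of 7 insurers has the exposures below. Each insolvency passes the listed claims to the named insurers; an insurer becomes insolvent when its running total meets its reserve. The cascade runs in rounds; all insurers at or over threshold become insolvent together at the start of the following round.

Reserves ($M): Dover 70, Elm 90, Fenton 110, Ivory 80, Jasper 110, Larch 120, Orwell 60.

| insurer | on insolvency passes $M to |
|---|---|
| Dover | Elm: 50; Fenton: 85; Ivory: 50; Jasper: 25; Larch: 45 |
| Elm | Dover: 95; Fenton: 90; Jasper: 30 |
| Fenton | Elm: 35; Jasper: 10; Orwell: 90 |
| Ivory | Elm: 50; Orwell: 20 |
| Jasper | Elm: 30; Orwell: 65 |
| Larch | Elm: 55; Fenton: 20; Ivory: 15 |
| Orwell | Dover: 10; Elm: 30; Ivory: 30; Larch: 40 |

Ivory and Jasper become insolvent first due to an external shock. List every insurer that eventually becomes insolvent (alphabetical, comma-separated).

Dover, Elm, Fenton, Ivory, Jasper, Orwell

Round 1 — Ivory, Jasper become insolvent (initial).
  Elm: +50+30 → 80 < 90
  Orwell: +20+65 → 85 ≥ 60
Round 2 — Orwell becomes insolvent.
  Dover: +10 → 10 < 70
  Elm: +30 → 110 ≥ 90
  Larch: +40 → 40 < 120
Round 3 — Elm becomes insolvent.
  Dover: +95 → 105 ≥ 70
  Fenton: +90 → 90 < 110
Round 4 — Dover becomes insolvent.
  Fenton: +85 → 175 ≥ 110
  Larch: +45 → 85 < 120
Round 5 — Fenton becomes insolvent.
No further insolvencies.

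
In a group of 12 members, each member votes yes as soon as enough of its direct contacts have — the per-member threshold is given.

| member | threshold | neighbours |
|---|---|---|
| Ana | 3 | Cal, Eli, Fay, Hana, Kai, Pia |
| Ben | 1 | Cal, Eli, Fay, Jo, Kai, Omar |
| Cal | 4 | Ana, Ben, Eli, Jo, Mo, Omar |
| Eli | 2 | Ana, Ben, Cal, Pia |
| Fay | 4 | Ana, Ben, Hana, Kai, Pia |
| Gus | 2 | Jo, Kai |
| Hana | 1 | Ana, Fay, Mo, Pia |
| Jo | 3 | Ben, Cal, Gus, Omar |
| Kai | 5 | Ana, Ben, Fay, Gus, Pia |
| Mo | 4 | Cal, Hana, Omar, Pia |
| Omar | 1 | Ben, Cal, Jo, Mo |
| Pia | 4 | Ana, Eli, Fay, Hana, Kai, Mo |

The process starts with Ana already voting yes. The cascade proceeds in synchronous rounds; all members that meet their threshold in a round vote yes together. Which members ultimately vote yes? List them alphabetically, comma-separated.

Round 1 — Ana votes yes (initial).
Round 2 — checking thresholds:
  Cal: 1 of 6 neighbours < 4, below threshold.
  Eli: 1 of 4 neighbours < 2, below threshold.
  Fay: 1 of 5 neighbours < 4, below threshold.
  Hana: 1 of 4 neighbours ≥ 1, votes yes.
  Kai: 1 of 5 neighbours < 5, below threshold.
  Pia: 1 of 6 neighbours < 4, below threshold.
Round 3 — no new yes votes; cascade stops.

Ana, Hana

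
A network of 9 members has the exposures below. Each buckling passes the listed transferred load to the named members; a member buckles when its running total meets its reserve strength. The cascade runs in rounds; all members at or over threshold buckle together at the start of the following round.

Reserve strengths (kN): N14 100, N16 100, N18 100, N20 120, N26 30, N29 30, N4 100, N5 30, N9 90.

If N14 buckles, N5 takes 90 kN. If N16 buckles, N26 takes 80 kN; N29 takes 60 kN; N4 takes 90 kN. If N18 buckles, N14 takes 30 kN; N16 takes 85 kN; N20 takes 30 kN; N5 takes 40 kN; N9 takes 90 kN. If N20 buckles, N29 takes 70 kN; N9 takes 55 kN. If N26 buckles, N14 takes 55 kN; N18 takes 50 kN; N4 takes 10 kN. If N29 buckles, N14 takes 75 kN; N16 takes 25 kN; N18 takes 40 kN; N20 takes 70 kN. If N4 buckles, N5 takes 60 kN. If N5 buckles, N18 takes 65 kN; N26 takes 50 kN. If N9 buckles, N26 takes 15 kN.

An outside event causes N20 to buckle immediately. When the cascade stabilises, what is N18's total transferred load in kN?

40

Round 1 — N20 buckles (initial).
  N29: +70 → 70 ≥ 30
  N9: +55 → 55 < 90
Round 2 — N29 buckles.
  N14: +75 → 75 < 100
  N16: +25 → 25 < 100
  N18: +40 → 40 < 100
No further bucklings.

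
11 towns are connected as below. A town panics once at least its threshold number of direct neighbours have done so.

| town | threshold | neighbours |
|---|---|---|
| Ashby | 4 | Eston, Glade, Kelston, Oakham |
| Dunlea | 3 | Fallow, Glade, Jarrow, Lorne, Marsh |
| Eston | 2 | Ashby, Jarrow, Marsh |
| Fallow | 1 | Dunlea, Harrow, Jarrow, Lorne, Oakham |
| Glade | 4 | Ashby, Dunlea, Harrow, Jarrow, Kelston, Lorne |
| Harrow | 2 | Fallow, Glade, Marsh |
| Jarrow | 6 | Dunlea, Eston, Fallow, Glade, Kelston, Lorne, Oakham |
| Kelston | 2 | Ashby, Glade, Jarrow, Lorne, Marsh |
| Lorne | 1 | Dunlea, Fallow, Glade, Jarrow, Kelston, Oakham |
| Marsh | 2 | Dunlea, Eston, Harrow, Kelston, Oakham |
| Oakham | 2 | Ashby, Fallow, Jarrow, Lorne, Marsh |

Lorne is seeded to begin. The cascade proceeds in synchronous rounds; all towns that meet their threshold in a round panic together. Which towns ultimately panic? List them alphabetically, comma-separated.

Round 1 — Lorne panics (initial).
Round 2 — checking thresholds:
  Dunlea: 1 of 5 neighbours < 3, not yet.
  Fallow: 1 of 5 neighbours ≥ 1, panics.
  Glade: 1 of 6 neighbours < 4, not yet.
  Jarrow: 1 of 7 neighbours < 6, not yet.
  Kelston: 1 of 5 neighbours < 2, not yet.
  Oakham: 1 of 5 neighbours < 2, not yet.
Round 3 — checking thresholds:
  Dunlea: 2 of 5 neighbours < 3, not yet.
  Glade: 1 of 6 neighbours < 4, not yet.
  Harrow: 1 of 3 neighbours < 2, not yet.
  Jarrow: 2 of 7 neighbours < 6, not yet.
  Kelston: 1 of 5 neighbours < 2, not yet.
  Oakham: 2 of 5 neighbours ≥ 2, panics.
Round 4 — no new panics; cascade stops.

Fallow, Lorne, Oakham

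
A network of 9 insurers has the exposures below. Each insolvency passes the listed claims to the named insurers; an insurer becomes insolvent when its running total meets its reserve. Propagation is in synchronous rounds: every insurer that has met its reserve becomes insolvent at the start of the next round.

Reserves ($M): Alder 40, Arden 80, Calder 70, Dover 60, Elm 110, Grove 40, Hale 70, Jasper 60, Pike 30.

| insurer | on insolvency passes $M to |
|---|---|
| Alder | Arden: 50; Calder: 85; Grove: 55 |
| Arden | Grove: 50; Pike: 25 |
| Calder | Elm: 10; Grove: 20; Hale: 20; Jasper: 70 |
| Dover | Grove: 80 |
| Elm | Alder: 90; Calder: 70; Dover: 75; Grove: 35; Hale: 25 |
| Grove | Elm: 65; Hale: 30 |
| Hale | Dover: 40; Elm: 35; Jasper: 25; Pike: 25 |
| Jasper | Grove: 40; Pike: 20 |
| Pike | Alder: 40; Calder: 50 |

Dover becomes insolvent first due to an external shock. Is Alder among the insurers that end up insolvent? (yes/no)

no

Round 1 — Dover becomes insolvent (initial).
  Grove: +80 → 80 ≥ 40
Round 2 — Grove becomes insolvent.
  Elm: +65 → 65 < 110
  Hale: +30 → 30 < 70
No further insolvencies.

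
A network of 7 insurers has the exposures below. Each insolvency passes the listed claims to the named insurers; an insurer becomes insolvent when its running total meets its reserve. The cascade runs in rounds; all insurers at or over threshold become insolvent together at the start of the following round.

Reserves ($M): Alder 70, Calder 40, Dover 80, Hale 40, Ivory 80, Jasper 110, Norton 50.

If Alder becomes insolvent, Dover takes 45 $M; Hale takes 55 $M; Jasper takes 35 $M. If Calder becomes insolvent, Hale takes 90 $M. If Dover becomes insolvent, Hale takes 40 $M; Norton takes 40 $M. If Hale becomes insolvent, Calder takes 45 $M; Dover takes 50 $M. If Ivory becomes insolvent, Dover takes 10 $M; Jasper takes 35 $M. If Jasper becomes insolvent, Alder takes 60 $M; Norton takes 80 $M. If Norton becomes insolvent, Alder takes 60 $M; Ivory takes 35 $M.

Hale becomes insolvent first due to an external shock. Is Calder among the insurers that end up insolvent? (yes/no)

Round 1 — Hale becomes insolvent (initial).
  Calder: +45 → 45 ≥ 40
  Dover: +50 → 50 < 80
Round 2 — Calder becomes insolvent.
No further insolvencies.

yes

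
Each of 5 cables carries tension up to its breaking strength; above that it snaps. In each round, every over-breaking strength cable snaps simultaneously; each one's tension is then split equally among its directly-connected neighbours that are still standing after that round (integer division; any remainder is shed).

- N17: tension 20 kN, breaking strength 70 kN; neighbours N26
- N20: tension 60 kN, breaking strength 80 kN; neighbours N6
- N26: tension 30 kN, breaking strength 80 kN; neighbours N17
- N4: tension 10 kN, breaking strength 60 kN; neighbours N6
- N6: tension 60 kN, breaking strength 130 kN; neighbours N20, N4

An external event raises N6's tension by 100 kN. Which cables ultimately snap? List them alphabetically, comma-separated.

Round 1 — N6 at 160 > 130. N6 snaps.
  N6 sheds 160 kN to N20, N4: 80 each.
    N20: 60+80 = 140 > 80
    N4: 10+80 = 90 > 60
Round 2 — N20, N4 snap.
  N20 sheds 140 kN: no online neighbours, lost.
  N4 sheds 90 kN: no online neighbours, lost.
No further breaks.

N20, N4, N6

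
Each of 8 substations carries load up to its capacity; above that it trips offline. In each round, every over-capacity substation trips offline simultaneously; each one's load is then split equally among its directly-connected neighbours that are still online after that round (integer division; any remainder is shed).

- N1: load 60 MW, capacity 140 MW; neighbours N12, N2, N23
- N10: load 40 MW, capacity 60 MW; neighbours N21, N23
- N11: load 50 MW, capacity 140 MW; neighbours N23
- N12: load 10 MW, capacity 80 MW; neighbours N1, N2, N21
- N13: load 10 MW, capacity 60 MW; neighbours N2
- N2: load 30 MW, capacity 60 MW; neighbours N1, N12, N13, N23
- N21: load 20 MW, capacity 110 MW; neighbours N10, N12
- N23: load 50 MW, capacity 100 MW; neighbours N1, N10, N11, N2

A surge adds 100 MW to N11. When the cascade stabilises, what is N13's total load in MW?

42

Round 1 — N11 at 150 > 140. N11 trips offline.
  N11 sheds 150 MW to N23: 150 each.
    N23: 50+150 = 200 > 100
Round 2 — N23 trips offline.
  N23 sheds 200 MW to N1, N10, N2: 66 each (2 lost).
    N1: 60+66 = 126 ≤ 140
    N10: 40+66 = 106 > 60
    N2: 30+66 = 96 > 60
Round 3 — N10, N2 trip offline.
  N10 sheds 106 MW to N21: 106 each.
    N21: 20+106 = 126 > 110
  N2 sheds 96 MW to N1, N12, N13: 32 each.
    N1: 126+32 = 158 > 140
    N12: 10+32 = 42 ≤ 80
    N13: 10+32 = 42 ≤ 60
Round 4 — N1, N21 trip offline.
  N1 sheds 158 MW to N12: 158 each.
    N12: 42+158 = 200 > 80
  N21 sheds 126 MW to N12: 126 each.
    N12: 200+126 = 326 > 80
Round 5 — N12 trips offline.
  N12 sheds 326 MW: no online neighbours, lost.
No further trips.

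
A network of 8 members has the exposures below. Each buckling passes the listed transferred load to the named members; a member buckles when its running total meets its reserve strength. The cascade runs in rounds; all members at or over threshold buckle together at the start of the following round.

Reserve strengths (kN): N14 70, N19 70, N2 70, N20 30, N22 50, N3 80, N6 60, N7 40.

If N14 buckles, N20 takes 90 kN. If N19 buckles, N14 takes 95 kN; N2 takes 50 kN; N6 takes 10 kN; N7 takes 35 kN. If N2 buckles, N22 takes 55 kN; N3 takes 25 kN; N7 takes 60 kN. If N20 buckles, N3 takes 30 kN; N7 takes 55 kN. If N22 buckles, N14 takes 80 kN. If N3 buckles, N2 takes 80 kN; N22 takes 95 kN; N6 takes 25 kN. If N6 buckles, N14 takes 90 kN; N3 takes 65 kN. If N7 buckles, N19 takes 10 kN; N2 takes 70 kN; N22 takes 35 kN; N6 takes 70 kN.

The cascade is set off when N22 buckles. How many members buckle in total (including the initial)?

7

Round 1 — N22 buckles (initial).
  N14: +80 → 80 ≥ 70
Round 2 — N14 buckles.
  N20: +90 → 90 ≥ 30
Round 3 — N20 buckles.
  N3: +30 → 30 < 80
  N7: +55 → 55 ≥ 40
Round 4 — N7 buckles.
  N19: +10 → 10 < 70
  N2: +70 → 70 ≥ 70
  N6: +70 → 70 ≥ 60
Round 5 — N2, N6 buckle.
  N3: +25+65 → 120 ≥ 80
Round 6 — N3 buckles.
No further bucklings.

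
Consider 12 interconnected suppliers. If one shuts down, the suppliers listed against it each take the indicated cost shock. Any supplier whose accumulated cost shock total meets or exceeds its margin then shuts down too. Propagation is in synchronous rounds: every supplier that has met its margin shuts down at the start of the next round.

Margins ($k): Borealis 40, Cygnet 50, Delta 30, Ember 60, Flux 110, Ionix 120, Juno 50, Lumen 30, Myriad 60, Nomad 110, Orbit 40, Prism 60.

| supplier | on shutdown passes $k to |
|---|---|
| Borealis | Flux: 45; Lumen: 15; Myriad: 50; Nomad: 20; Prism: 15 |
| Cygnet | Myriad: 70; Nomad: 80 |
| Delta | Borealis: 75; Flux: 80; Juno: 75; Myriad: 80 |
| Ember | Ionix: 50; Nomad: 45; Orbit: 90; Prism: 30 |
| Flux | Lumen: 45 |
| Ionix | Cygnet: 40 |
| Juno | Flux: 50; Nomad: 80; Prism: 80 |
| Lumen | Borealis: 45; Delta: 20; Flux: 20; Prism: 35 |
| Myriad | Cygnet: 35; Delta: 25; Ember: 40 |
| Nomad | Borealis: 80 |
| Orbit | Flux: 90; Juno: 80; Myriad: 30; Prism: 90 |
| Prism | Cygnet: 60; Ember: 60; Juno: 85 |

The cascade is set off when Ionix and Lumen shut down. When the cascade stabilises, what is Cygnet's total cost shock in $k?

40

Round 1 — Ionix, Lumen shut down (initial).
  Borealis: +45 → 45 ≥ 40
  Cygnet: +40 → 40 < 50
  Delta: +20 → 20 < 30
  Flux: +20 → 20 < 110
  Prism: +35 → 35 < 60
Round 2 — Borealis shuts down.
  Flux: +45 → 65 < 110
  Myriad: +50 → 50 < 60
  Nomad: +20 → 20 < 110
  Prism: +15 → 50 < 60
No further shutdowns.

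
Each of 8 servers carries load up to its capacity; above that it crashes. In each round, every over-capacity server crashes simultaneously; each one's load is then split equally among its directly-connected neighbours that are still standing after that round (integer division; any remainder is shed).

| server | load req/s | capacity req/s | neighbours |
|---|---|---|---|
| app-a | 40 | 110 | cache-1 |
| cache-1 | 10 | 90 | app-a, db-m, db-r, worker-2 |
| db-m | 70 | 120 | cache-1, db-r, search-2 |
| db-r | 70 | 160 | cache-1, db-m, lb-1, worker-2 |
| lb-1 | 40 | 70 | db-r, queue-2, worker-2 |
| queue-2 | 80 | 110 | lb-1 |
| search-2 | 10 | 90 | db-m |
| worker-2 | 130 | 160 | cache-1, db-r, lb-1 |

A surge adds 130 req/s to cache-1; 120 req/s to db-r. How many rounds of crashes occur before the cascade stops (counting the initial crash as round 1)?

Round 1 — cache-1 at 140 > 90; db-r at 190 > 160. cache-1, db-r crash.
  cache-1 sheds 140 req/s to app-a, db-m, worker-2: 46 each (2 lost).
    app-a: 40+46 = 86 ≤ 110
    db-m: 70+46 = 116 ≤ 120
    worker-2: 130+46 = 176 > 160
  db-r sheds 190 req/s to db-m, lb-1, worker-2: 63 each (1 lost).
    db-m: 116+63 = 179 > 120
    lb-1: 40+63 = 103 > 70
    worker-2: 176+63 = 239 > 160
Round 2 — db-m, lb-1, worker-2 crash.
  db-m sheds 179 req/s to search-2: 179 each.
    search-2: 10+179 = 189 > 90
  lb-1 sheds 103 req/s to queue-2: 103 each.
    queue-2: 80+103 = 183 > 110
  worker-2 sheds 239 req/s: no online neighbours, lost.
Round 3 — queue-2, search-2 crash.
  queue-2 sheds 183 req/s: no online neighbours, lost.
  search-2 sheds 189 req/s: no online neighbours, lost.
No further crashes.

3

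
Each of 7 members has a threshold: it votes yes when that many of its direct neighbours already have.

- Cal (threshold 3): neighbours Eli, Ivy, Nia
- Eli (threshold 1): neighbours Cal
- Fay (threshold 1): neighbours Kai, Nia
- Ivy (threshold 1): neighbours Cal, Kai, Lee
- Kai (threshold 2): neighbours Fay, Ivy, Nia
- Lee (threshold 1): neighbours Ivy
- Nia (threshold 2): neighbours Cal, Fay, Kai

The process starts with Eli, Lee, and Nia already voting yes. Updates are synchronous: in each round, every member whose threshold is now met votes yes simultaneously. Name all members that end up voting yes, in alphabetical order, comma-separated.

Round 1 — Eli, Lee, Nia vote yes (initial).
Round 2 — checking thresholds:
  Cal: 2 of 3 neighbours < 3, not yet.
  Fay: 1 of 2 neighbours ≥ 1, votes yes.
  Ivy: 1 of 3 neighbours ≥ 1, votes yes.
  Kai: 1 of 3 neighbours < 2, not yet.
Round 3 — checking thresholds:
  Cal: 3 of 3 neighbours ≥ 3, votes yes.
  Kai: 3 of 3 neighbours ≥ 2, votes yes.
Round 4 — no new yes votes; cascade stops.

Cal, Eli, Fay, Ivy, Kai, Lee, Nia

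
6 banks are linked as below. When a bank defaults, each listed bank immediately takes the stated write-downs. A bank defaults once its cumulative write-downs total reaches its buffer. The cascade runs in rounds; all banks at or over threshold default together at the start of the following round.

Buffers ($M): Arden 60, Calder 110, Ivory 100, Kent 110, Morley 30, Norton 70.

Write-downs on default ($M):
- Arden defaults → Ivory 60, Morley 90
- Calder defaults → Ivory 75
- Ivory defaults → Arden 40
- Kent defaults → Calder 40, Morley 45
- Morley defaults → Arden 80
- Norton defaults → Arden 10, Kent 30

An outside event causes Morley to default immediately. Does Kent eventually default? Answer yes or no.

Round 1 — Morley defaults (initial).
  Arden: +80 → 80 ≥ 60
Round 2 — Arden defaults.
  Ivory: +60 → 60 < 100
No further defaults.

no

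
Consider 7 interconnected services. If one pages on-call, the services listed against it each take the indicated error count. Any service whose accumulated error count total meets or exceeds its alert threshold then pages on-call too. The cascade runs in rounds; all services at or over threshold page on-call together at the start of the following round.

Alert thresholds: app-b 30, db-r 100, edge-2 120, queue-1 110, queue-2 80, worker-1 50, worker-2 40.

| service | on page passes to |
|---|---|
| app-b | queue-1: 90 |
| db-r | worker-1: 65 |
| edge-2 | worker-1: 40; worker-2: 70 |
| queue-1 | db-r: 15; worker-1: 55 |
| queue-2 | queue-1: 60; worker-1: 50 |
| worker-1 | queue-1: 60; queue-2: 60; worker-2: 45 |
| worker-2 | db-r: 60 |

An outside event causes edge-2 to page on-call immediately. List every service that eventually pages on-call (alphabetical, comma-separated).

edge-2, worker-2

Round 1 — edge-2 pages on-call (initial).
  worker-1: +40 → 40 < 50
  worker-2: +70 → 70 ≥ 40
Round 2 — worker-2 pages on-call.
  db-r: +60 → 60 < 100
No further pages.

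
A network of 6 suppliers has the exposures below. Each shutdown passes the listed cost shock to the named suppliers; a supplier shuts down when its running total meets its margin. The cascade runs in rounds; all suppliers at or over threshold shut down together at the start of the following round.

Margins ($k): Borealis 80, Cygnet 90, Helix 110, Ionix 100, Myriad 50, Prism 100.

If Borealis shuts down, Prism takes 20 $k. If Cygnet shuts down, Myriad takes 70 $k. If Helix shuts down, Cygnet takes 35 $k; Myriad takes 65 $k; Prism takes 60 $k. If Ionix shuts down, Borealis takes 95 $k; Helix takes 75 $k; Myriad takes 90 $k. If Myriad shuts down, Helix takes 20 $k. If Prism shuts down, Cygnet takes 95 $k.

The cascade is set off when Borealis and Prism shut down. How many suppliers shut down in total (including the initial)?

Round 1 — Borealis, Prism shut down (initial).
  Cygnet: +95 → 95 ≥ 90
Round 2 — Cygnet shuts down.
  Myriad: +70 → 70 ≥ 50
Round 3 — Myriad shuts down.
  Helix: +20 → 20 < 110
No further shutdowns.

4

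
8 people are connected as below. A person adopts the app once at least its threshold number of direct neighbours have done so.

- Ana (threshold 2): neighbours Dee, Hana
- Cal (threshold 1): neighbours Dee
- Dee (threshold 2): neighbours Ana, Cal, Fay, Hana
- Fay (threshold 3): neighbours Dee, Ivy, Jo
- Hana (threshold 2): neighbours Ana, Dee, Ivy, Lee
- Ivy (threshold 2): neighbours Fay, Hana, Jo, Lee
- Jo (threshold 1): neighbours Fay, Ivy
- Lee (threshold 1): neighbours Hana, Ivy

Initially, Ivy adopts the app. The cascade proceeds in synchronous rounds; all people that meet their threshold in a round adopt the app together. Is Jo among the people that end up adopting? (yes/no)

Round 1 — Ivy adopts the app (initial).
Round 2 — checking thresholds:
  Fay: 1 of 3 neighbours < 3, below threshold.
  Hana: 1 of 4 neighbours < 2, below threshold.
  Jo: 1 of 2 neighbours ≥ 1, adopts the app.
  Lee: 1 of 2 neighbours ≥ 1, adopts the app.
Round 3 — checking thresholds:
  Fay: 2 of 3 neighbours < 3, below threshold.
  Hana: 2 of 4 neighbours ≥ 2, adopts the app.
Round 4 — no new adoptions; cascade stops.

yes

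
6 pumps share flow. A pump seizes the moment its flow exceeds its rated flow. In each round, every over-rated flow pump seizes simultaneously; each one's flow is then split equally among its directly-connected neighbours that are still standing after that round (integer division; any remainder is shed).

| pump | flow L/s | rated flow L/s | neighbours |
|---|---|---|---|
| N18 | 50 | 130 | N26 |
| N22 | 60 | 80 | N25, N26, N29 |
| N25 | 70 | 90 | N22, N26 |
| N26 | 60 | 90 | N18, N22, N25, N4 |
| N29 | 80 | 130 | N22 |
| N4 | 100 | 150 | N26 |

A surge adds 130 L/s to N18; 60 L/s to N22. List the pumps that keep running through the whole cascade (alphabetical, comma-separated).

N29

Round 1 — N18 at 180 > 130; N22 at 120 > 80. N18, N22 seize.
  N18 sheds 180 L/s to N26: 180 each.
    N26: 60+180 = 240 > 90
  N22 sheds 120 L/s to N25, N26, N29: 40 each.
    N25: 70+40 = 110 > 90
    N26: 240+40 = 280 > 90
    N29: 80+40 = 120 ≤ 130
Round 2 — N25, N26 seize.
  N25 sheds 110 L/s: no online neighbours, lost.
  N26 sheds 280 L/s to N4: 280 each.
    N4: 100+280 = 380 > 150
Round 3 — N4 seizes.
  N4 sheds 380 L/s: no online neighbours, lost.
No further seizures.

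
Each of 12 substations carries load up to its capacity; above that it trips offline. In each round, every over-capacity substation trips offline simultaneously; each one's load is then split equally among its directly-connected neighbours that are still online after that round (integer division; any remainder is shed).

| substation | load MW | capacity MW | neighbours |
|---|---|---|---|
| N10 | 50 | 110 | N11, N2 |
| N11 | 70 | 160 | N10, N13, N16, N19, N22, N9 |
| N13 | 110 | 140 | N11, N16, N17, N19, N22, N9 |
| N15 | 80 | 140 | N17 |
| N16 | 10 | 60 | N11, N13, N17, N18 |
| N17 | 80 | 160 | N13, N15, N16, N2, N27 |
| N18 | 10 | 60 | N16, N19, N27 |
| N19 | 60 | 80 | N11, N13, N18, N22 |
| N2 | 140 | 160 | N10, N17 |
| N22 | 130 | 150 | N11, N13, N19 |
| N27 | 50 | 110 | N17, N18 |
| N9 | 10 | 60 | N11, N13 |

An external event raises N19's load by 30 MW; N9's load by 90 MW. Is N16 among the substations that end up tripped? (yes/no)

yes

Round 1 — N19 at 90 > 80; N9 at 100 > 60. N19, N9 trip offline.
  N19 sheds 90 MW to N11, N13, N18, N22: 22 each (2 lost).
    N11: 70+22 = 92 ≤ 160
    N13: 110+22 = 132 ≤ 140
    N18: 10+22 = 32 ≤ 60
    N22: 130+22 = 152 > 150
  N9 sheds 100 MW to N11, N13: 50 each.
    N11: 92+50 = 142 ≤ 160
    N13: 132+50 = 182 > 140
Round 2 — N13, N22 trip offline.
  N13 sheds 182 MW to N11, N16, N17: 60 each (2 lost).
    N11: 142+60 = 202 > 160
    N16: 10+60 = 70 > 60
    N17: 80+60 = 140 ≤ 160
  N22 sheds 152 MW to N11: 152 each.
    N11: 202+152 = 354 > 160
Round 3 — N11, N16 trip offline.
  N11 sheds 354 MW to N10: 354 each.
    N10: 50+354 = 404 > 110
  N16 sheds 70 MW to N17, N18: 35 each.
    N17: 140+35 = 175 > 160
    N18: 32+35 = 67 > 60
Round 4 — N10, N17, N18 trip offline.
  N10 sheds 404 MW to N2: 404 each.
    N2: 140+404 = 544 > 160
  N17 sheds 175 MW to N15, N2, N27: 58 each (1 lost).
    N15: 80+58 = 138 ≤ 140
    N2: 544+58 = 602 > 160
    N27: 50+58 = 108 ≤ 110
  N18 sheds 67 MW to N27: 67 each.
    N27: 108+67 = 175 > 110
Round 5 — N2, N27 trip offline.
  N2 sheds 602 MW: no online neighbours, lost.
  N27 sheds 175 MW: no online neighbours, lost.
No further trips.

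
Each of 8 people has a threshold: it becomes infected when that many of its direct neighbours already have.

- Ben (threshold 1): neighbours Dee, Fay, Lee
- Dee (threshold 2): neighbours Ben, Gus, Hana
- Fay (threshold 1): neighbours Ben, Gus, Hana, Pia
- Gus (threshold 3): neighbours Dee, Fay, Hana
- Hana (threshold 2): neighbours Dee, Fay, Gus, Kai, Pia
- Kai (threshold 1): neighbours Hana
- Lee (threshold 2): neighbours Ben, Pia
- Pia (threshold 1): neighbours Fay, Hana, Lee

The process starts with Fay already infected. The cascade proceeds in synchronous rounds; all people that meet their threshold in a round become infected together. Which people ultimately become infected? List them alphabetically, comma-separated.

Round 1 — Fay becomes infected (initial).
Round 2 — checking thresholds:
  Ben: 1 of 3 neighbours ≥ 1, becomes infected.
  Gus: 1 of 3 neighbours < 3, not yet.
  Hana: 1 of 5 neighbours < 2, not yet.
  Pia: 1 of 3 neighbours ≥ 1, becomes infected.
Round 3 — checking thresholds:
  Dee: 1 of 3 neighbours < 2, not yet.
  Gus: 1 of 3 neighbours < 3, not yet.
  Hana: 2 of 5 neighbours ≥ 2, becomes infected.
  Lee: 2 of 2 neighbours ≥ 2, becomes infected.
Round 4 — checking thresholds:
  Dee: 2 of 3 neighbours ≥ 2, becomes infected.
  Gus: 2 of 3 neighbours < 3, not yet.
  Kai: 1 of 1 neighbours ≥ 1, becomes infected.
Round 5 — checking thresholds:
  Gus: 3 of 3 neighbours ≥ 3, becomes infected.
Round 6 — no new infections; cascade stops.

Ben, Dee, Fay, Gus, Hana, Kai, Lee, Pia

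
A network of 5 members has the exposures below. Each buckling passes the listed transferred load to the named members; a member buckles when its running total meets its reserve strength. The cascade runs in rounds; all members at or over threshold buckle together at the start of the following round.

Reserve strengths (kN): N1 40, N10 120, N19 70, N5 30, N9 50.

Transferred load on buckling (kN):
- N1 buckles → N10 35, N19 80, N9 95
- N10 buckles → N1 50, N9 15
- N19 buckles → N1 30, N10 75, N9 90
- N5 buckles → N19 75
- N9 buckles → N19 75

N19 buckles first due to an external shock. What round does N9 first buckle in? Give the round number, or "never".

2

Round 1 — N19 buckles (initial).
  N1: +30 → 30 < 40
  N10: +75 → 75 < 120
  N9: +90 → 90 ≥ 50
Round 2 — N9 buckles.
No further bucklings.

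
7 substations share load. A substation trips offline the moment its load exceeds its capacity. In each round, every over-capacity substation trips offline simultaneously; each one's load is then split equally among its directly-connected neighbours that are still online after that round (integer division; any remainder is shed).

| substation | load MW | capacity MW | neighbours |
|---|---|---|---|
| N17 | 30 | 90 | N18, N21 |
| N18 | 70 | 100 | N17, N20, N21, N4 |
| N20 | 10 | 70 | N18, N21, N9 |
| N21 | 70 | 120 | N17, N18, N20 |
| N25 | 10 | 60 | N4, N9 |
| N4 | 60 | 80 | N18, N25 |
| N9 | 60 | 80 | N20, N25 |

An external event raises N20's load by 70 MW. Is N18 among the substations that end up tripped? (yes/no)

yes

Round 1 — N20 at 80 > 70. N20 trips offline.
  N20 sheds 80 MW to N18, N21, N9: 26 each (2 lost).
    N18: 70+26 = 96 ≤ 100
    N21: 70+26 = 96 ≤ 120
    N9: 60+26 = 86 > 80
Round 2 — N9 trips offline.
  N9 sheds 86 MW to N25: 86 each.
    N25: 10+86 = 96 > 60
Round 3 — N25 trips offline.
  N25 sheds 96 MW to N4: 96 each.
    N4: 60+96 = 156 > 80
Round 4 — N4 trips offline.
  N4 sheds 156 MW to N18: 156 each.
    N18: 96+156 = 252 > 100
Round 5 — N18 trips offline.
  N18 sheds 252 MW to N17, N21: 126 each.
    N17: 30+126 = 156 > 90
    N21: 96+126 = 222 > 120
Round 6 — N17, N21 trip offline.
  N17 sheds 156 MW: no online neighbours, lost.
  N21 sheds 222 MW: no online neighbours, lost.
No further trips.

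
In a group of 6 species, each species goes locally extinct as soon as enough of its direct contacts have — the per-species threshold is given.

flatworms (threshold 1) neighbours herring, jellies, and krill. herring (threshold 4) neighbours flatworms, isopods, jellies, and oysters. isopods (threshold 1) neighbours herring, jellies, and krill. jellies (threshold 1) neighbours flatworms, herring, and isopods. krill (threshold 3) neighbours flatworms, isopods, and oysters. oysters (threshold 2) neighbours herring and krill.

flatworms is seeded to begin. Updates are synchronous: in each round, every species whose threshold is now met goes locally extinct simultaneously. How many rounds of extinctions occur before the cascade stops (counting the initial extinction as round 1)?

3

Round 1 — flatworms goes locally extinct (initial).
Round 2 — checking thresholds:
  herring: 1 of 4 neighbours < 4, holds.
  jellies: 1 of 3 neighbours ≥ 1, goes locally extinct.
  krill: 1 of 3 neighbours < 3, holds.
Round 3 — checking thresholds:
  herring: 2 of 4 neighbours < 4, holds.
  isopods: 1 of 3 neighbours ≥ 1, goes locally extinct.
  krill: 1 of 3 neighbours < 3, holds.
Round 4 — no new extinctions; cascade stops.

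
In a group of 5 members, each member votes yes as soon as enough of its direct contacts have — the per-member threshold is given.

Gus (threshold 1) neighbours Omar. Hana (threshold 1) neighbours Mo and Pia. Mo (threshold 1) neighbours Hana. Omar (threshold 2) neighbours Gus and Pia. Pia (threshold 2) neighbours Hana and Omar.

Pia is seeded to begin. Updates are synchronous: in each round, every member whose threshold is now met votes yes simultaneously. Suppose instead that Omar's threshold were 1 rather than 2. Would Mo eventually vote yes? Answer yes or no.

yes

With Omar's threshold at 1:
Round 1 — Pia votes yes (initial).
Round 2 — checking thresholds:
  Hana: 1 of 2 neighbours ≥ 1, votes yes.
  Omar: 1 of 2 neighbours ≥ 1, votes yes.
Round 3 — checking thresholds:
  Gus: 1 of 1 neighbours ≥ 1, votes yes.
  Mo: 1 of 1 neighbours ≥ 1, votes yes.
Round 4 — no new yes votes; cascade stops.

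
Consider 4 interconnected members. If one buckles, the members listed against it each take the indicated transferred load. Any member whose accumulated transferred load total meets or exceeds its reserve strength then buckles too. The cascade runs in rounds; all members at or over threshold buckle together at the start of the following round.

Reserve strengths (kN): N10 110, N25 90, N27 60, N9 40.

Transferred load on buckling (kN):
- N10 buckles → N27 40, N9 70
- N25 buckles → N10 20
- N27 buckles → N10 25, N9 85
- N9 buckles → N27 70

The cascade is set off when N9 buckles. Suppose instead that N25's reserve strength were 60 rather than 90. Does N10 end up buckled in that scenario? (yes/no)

no

With N25's reserve strength at 60:
Round 1 — N9 buckles (initial).
  N27: +70 → 70 ≥ 60
Round 2 — N27 buckles.
  N10: +25 → 25 < 110
No further bucklings.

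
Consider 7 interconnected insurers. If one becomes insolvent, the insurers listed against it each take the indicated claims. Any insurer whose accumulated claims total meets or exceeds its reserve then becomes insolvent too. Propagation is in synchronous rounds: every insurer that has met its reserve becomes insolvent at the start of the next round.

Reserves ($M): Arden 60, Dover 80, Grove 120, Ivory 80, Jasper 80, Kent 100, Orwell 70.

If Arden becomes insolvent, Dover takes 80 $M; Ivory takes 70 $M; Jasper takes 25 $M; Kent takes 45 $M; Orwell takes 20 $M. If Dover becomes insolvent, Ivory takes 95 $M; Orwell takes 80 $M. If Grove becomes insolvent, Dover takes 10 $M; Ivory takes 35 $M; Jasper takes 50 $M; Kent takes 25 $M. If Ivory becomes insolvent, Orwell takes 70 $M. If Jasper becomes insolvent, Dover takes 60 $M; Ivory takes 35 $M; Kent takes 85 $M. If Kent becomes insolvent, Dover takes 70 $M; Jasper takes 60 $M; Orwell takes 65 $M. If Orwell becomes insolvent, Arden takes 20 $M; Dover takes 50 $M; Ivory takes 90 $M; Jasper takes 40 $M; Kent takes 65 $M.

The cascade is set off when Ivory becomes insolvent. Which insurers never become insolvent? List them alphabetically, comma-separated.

Round 1 — Ivory becomes insolvent (initial).
  Orwell: +70 → 70 ≥ 70
Round 2 — Orwell becomes insolvent.
  Arden: +20 → 20 < 60
  Dover: +50 → 50 < 80
  Jasper: +40 → 40 < 80
  Kent: +65 → 65 < 100
No further insolvencies.

Arden, Dover, Grove, Jasper, Kent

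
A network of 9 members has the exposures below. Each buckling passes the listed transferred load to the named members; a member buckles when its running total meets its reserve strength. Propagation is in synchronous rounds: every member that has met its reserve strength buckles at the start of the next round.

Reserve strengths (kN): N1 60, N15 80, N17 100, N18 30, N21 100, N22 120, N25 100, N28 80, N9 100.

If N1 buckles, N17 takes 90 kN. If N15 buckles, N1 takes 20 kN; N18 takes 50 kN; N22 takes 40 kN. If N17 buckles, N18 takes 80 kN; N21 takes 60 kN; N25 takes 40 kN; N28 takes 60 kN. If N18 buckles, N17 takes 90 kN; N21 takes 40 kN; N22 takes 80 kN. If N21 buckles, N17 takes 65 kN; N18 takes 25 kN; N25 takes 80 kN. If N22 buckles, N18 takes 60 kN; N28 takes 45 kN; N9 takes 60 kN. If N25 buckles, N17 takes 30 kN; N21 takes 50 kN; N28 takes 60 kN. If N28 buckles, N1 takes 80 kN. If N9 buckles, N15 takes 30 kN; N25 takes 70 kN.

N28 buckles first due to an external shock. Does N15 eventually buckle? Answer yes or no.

Round 1 — N28 buckles (initial).
  N1: +80 → 80 ≥ 60
Round 2 — N1 buckles.
  N17: +90 → 90 < 100
No further bucklings.

no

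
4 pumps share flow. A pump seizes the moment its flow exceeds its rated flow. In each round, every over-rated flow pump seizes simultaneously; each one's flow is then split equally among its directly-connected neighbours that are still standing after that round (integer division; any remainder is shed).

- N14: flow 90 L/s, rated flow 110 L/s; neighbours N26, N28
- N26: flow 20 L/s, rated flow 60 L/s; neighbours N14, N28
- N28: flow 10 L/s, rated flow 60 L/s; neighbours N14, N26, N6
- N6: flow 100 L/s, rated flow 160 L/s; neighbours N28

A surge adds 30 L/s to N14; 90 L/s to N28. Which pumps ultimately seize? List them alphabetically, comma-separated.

Round 1 — N14 at 120 > 110; N28 at 100 > 60. N14, N28 seize.
  N14 sheds 120 L/s to N26: 120 each.
    N26: 20+120 = 140 > 60
  N28 sheds 100 L/s to N26, N6: 50 each.
    N26: 140+50 = 190 > 60
    N6: 100+50 = 150 ≤ 160
Round 2 — N26 seizes.
  N26 sheds 190 L/s: no online neighbours, lost.
No further seizures.

N14, N26, N28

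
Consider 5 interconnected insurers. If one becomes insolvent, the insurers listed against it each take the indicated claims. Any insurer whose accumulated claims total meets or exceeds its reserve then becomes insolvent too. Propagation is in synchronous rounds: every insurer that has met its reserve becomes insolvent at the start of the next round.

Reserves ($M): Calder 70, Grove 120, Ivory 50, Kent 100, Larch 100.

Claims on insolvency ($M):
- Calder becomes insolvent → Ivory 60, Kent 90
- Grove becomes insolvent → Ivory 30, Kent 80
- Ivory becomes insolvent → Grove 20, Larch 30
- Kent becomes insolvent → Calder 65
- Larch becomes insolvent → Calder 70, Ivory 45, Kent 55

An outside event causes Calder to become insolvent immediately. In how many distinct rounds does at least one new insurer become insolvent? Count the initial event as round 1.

2

Round 1 — Calder becomes insolvent (initial).
  Ivory: +60 → 60 ≥ 50
  Kent: +90 → 90 < 100
Round 2 — Ivory becomes insolvent.
  Grove: +20 → 20 < 120
  Larch: +30 → 30 < 100
No further insolvencies.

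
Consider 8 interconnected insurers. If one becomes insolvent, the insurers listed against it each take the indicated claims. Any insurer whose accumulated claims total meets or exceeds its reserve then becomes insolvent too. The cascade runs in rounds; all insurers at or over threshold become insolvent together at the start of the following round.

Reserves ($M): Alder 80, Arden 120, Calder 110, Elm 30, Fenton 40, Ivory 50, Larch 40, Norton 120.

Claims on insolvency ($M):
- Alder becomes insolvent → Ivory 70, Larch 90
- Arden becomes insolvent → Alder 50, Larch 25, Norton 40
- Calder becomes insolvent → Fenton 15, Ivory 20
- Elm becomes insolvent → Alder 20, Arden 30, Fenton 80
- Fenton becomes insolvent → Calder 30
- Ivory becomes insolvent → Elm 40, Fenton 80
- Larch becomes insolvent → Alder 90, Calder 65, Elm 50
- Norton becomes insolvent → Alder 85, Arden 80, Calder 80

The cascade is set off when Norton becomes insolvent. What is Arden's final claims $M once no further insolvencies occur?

Round 1 — Norton becomes insolvent (initial).
  Alder: +85 → 85 ≥ 80
  Arden: +80 → 80 < 120
  Calder: +80 → 80 < 110
Round 2 — Alder becomes insolvent.
  Ivory: +70 → 70 ≥ 50
  Larch: +90 → 90 ≥ 40
Round 3 — Ivory, Larch become insolvent.
  Calder: +65 → 145 ≥ 110
  Elm: +40+50 → 90 ≥ 30
  Fenton: +80 → 80 ≥ 40
Round 4 — Calder, Elm, Fenton become insolvent.
  Arden: +30 → 110 < 120
No further insolvencies.

110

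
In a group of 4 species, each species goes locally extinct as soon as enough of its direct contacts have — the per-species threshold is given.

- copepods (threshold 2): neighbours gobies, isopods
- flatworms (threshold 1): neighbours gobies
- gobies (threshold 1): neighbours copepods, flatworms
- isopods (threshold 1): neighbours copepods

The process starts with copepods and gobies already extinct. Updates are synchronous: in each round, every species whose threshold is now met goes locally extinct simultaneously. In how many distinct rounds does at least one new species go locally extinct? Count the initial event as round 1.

2

Round 1 — copepods, gobies go locally extinct (initial).
Round 2 — checking thresholds:
  flatworms: 1 of 1 neighbours ≥ 1, goes locally extinct.
  isopods: 1 of 1 neighbours ≥ 1, goes locally extinct.
Round 3 — no new extinctions; cascade stops.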